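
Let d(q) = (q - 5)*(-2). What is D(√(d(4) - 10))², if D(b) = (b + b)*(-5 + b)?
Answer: -544 + 640*I*√2 ≈ -544.0 + 905.1*I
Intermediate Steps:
d(q) = 10 - 2*q (d(q) = (-5 + q)*(-2) = 10 - 2*q)
D(b) = 2*b*(-5 + b) (D(b) = (2*b)*(-5 + b) = 2*b*(-5 + b))
D(√(d(4) - 10))² = (2*√((10 - 2*4) - 10)*(-5 + √((10 - 2*4) - 10)))² = (2*√((10 - 8) - 10)*(-5 + √((10 - 8) - 10)))² = (2*√(2 - 10)*(-5 + √(2 - 10)))² = (2*√(-8)*(-5 + √(-8)))² = (2*(2*I*√2)*(-5 + 2*I*√2))² = (4*I*√2*(-5 + 2*I*√2))² = -32*(-5 + 2*I*√2)²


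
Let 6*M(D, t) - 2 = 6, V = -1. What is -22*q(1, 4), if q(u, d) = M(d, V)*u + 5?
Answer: -418/3 ≈ -139.33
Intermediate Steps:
M(D, t) = 4/3 (M(D, t) = 1/3 + (1/6)*6 = 1/3 + 1 = 4/3)
q(u, d) = 5 + 4*u/3 (q(u, d) = 4*u/3 + 5 = 5 + 4*u/3)
-22*q(1, 4) = -22*(5 + (4/3)*1) = -22*(5 + 4/3) = -22*19/3 = -418/3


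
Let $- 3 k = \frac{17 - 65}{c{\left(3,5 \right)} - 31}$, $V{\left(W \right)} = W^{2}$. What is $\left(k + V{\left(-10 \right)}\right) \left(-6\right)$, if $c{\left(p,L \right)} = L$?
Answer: $- \frac{7752}{13} \approx -596.31$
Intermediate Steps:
$k = - \frac{8}{13}$ ($k = - \frac{\left(17 - 65\right) \frac{1}{5 - 31}}{3} = - \frac{\left(-48\right) \frac{1}{-26}}{3} = - \frac{\left(-48\right) \left(- \frac{1}{26}\right)}{3} = \left(- \frac{1}{3}\right) \frac{24}{13} = - \frac{8}{13} \approx -0.61539$)
$\left(k + V{\left(-10 \right)}\right) \left(-6\right) = \left(- \frac{8}{13} + \left(-10\right)^{2}\right) \left(-6\right) = \left(- \frac{8}{13} + 100\right) \left(-6\right) = \frac{1292}{13} \left(-6\right) = - \frac{7752}{13}$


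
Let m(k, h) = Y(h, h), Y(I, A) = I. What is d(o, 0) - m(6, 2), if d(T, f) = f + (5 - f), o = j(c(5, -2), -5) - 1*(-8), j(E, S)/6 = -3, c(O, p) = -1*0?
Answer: 3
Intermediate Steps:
c(O, p) = 0
m(k, h) = h
j(E, S) = -18 (j(E, S) = 6*(-3) = -18)
o = -10 (o = -18 - 1*(-8) = -18 + 8 = -10)
d(T, f) = 5
d(o, 0) - m(6, 2) = 5 - 1*2 = 5 - 2 = 3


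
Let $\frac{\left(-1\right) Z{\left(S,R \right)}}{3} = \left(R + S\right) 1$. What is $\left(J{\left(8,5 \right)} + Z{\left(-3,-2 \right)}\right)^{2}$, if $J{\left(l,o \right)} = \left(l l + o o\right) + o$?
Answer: $11881$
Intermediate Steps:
$Z{\left(S,R \right)} = - 3 R - 3 S$ ($Z{\left(S,R \right)} = - 3 \left(R + S\right) 1 = - 3 \left(R + S\right) = - 3 R - 3 S$)
$J{\left(l,o \right)} = o + l^{2} + o^{2}$ ($J{\left(l,o \right)} = \left(l^{2} + o^{2}\right) + o = o + l^{2} + o^{2}$)
$\left(J{\left(8,5 \right)} + Z{\left(-3,-2 \right)}\right)^{2} = \left(\left(5 + 8^{2} + 5^{2}\right) - -15\right)^{2} = \left(\left(5 + 64 + 25\right) + \left(6 + 9\right)\right)^{2} = \left(94 + 15\right)^{2} = 109^{2} = 11881$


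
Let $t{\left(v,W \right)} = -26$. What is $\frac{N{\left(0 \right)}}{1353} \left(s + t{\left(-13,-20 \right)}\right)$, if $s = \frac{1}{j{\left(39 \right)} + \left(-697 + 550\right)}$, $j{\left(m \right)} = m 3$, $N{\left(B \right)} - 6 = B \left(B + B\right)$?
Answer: $- \frac{71}{615} \approx -0.11545$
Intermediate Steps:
$N{\left(B \right)} = 6 + 2 B^{2}$ ($N{\left(B \right)} = 6 + B \left(B + B\right) = 6 + B 2 B = 6 + 2 B^{2}$)
$j{\left(m \right)} = 3 m$
$s = - \frac{1}{30}$ ($s = \frac{1}{3 \cdot 39 + \left(-697 + 550\right)} = \frac{1}{117 - 147} = \frac{1}{-30} = - \frac{1}{30} \approx -0.033333$)
$\frac{N{\left(0 \right)}}{1353} \left(s + t{\left(-13,-20 \right)}\right) = \frac{6 + 2 \cdot 0^{2}}{1353} \left(- \frac{1}{30} - 26\right) = \left(6 + 2 \cdot 0\right) \frac{1}{1353} \left(- \frac{781}{30}\right) = \left(6 + 0\right) \frac{1}{1353} \left(- \frac{781}{30}\right) = 6 \cdot \frac{1}{1353} \left(- \frac{781}{30}\right) = \frac{2}{451} \left(- \frac{781}{30}\right) = - \frac{71}{615}$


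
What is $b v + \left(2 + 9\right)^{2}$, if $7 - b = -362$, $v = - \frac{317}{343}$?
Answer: $- \frac{75470}{343} \approx -220.03$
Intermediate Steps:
$v = - \frac{317}{343}$ ($v = \left(-317\right) \frac{1}{343} = - \frac{317}{343} \approx -0.9242$)
$b = 369$ ($b = 7 - -362 = 7 + 362 = 369$)
$b v + \left(2 + 9\right)^{2} = 369 \left(- \frac{317}{343}\right) + \left(2 + 9\right)^{2} = - \frac{116973}{343} + 11^{2} = - \frac{116973}{343} + 121 = - \frac{75470}{343}$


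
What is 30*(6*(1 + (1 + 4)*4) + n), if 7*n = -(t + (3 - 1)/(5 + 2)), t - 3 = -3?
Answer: 185160/49 ≈ 3778.8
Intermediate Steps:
t = 0 (t = 3 - 3 = 0)
n = -2/49 (n = (-(0 + (3 - 1)/(5 + 2)))/7 = (-(0 + 2/7))/7 = (-1*2/7)/7 = (⅐)*(-2/7) = -2/49 ≈ -0.040816)
30*(6*(1 + (1 + 4)*4) + n) = 30*(6*(1 + (1 + 4)*4) - 2/49) = 30*(6*(1 + 5*4) - 2/49) = 30*(6*(1 + 20) - 2/49) = 30*(6*21 - 2/49) = 30*(126 - 2/49) = 30*(6172/49) = 185160/49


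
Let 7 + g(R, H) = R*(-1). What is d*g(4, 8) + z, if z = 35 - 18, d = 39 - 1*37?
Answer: -5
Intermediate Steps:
g(R, H) = -7 - R (g(R, H) = -7 + R*(-1) = -7 - R)
d = 2 (d = 39 - 37 = 2)
z = 17
d*g(4, 8) + z = 2*(-7 - 1*4) + 17 = 2*(-7 - 4) + 17 = 2*(-11) + 17 = -22 + 17 = -5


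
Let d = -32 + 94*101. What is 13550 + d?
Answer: 23012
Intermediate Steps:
d = 9462 (d = -32 + 9494 = 9462)
13550 + d = 13550 + 9462 = 23012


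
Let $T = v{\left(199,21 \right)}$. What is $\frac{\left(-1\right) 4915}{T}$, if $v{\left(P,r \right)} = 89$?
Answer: $- \frac{4915}{89} \approx -55.225$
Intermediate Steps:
$T = 89$
$\frac{\left(-1\right) 4915}{T} = \frac{\left(-1\right) 4915}{89} = \left(-4915\right) \frac{1}{89} = - \frac{4915}{89}$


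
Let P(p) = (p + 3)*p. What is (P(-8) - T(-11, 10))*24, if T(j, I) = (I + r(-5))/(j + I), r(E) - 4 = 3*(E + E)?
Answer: 576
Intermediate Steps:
P(p) = p*(3 + p) (P(p) = (3 + p)*p = p*(3 + p))
r(E) = 4 + 6*E (r(E) = 4 + 3*(E + E) = 4 + 3*(2*E) = 4 + 6*E)
T(j, I) = (-26 + I)/(I + j) (T(j, I) = (I + (4 + 6*(-5)))/(j + I) = (I + (4 - 30))/(I + j) = (I - 26)/(I + j) = (-26 + I)/(I + j))
(P(-8) - T(-11, 10))*24 = (-8*(3 - 8) - (-26 + 10)/(10 - 11))*24 = (-8*(-5) - (-16)/(-1))*24 = (40 - (-1)*(-16))*24 = (40 - 1*16)*24 = (40 - 16)*24 = 24*24 = 576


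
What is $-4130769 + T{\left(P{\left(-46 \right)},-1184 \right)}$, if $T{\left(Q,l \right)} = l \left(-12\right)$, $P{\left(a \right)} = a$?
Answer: $-4116561$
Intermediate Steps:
$T{\left(Q,l \right)} = - 12 l$
$-4130769 + T{\left(P{\left(-46 \right)},-1184 \right)} = -4130769 - -14208 = -4130769 + 14208 = -4116561$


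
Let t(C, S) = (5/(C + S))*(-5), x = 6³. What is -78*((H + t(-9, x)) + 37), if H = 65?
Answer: -548314/69 ≈ -7946.6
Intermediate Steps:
x = 216
t(C, S) = -25/(C + S)
-78*((H + t(-9, x)) + 37) = -78*((65 - 25/(-9 + 216)) + 37) = -78*((65 - 25/207) + 37) = -78*(13430/207 + 37) = -78*21089/207 = -548314/69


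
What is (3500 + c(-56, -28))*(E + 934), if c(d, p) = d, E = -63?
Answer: 2999724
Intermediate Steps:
(3500 + c(-56, -28))*(E + 934) = (3500 - 56)*(-63 + 934) = 3444*871 = 2999724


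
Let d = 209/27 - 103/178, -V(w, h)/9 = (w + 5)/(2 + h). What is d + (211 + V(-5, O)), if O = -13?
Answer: 1048487/4806 ≈ 218.16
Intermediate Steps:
V(w, h) = -9*(5 + w)/(2 + h) (V(w, h) = -9*(w + 5)/(2 + h) = -9*(5 + w)/(2 + h))
d = 34421/4806 (d = 209*(1/27) - 103*1/178 = 209/27 - 103/178 = 34421/4806 ≈ 7.1621)
d + (211 + V(-5, O)) = 34421/4806 + (211 + 9*(-5 - 1*(-5))/(2 - 13)) = 34421/4806 + (211 + 9*(-5 + 5)/(-11)) = 34421/4806 + (211 + 9*(-1/11)*0) = 34421/4806 + (211 + 0) = 34421/4806 + 211 = 1048487/4806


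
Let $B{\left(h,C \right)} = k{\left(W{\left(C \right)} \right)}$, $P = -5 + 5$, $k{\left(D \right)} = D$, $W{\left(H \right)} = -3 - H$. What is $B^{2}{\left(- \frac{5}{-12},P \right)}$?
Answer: $9$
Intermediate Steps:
$P = 0$
$B{\left(h,C \right)} = -3 - C$
$B^{2}{\left(- \frac{5}{-12},P \right)} = \left(-3 - 0\right)^{2} = \left(-3 + 0\right)^{2} = \left(-3\right)^{2} = 9$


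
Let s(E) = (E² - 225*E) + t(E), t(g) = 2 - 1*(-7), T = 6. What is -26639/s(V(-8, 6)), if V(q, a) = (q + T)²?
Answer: 26639/875 ≈ 30.445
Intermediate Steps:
t(g) = 9 (t(g) = 2 + 7 = 9)
V(q, a) = (6 + q)² (V(q, a) = (q + 6)² = (6 + q)²)
s(E) = 9 + E² - 225*E (s(E) = (E² - 225*E) + 9 = 9 + E² - 225*E)
-26639/s(V(-8, 6)) = -26639/(9 + ((6 - 8)²)² - 225*(6 - 8)²) = -26639/(9 + ((-2)²)² - 225*(-2)²) = -26639/(9 + 4² - 225*4) = -26639/(9 + 16 - 900) = -26639/(-875) = -26639*(-1/875) = 26639/875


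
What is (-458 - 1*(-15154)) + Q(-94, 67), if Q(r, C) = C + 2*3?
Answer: 14769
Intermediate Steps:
Q(r, C) = 6 + C (Q(r, C) = C + 6 = 6 + C)
(-458 - 1*(-15154)) + Q(-94, 67) = (-458 - 1*(-15154)) + (6 + 67) = (-458 + 15154) + 73 = 14696 + 73 = 14769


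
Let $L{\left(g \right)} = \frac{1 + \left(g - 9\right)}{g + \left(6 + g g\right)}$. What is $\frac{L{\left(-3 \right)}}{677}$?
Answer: $- \frac{11}{8124} \approx -0.001354$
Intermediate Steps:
$L{\left(g \right)} = \frac{-8 + g}{6 + g + g^{2}}$ ($L{\left(g \right)} = \frac{1 + \left(-9 + g\right)}{g + \left(6 + g^{2}\right)} = \frac{-8 + g}{6 + g + g^{2}}$)
$\frac{L{\left(-3 \right)}}{677} = \frac{\frac{1}{6 - 3 + \left(-3\right)^{2}} \left(-8 - 3\right)}{677} = \frac{1}{6 - 3 + 9} \left(-11\right) \frac{1}{677} = \frac{1}{12} \left(-11\right) \frac{1}{677} = \left(- \frac{11}{12}\right) \frac{1}{677} = - \frac{11}{8124}$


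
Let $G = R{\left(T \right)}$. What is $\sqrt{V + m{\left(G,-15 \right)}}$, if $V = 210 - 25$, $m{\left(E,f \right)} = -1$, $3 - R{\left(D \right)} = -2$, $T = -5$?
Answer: $2 \sqrt{46} \approx 13.565$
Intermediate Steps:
$R{\left(D \right)} = 5$ ($R{\left(D \right)} = 3 - -2 = 3 + 2 = 5$)
$G = 5$
$V = 185$ ($V = 210 - 25 = 185$)
$\sqrt{V + m{\left(G,-15 \right)}} = \sqrt{185 - 1} = \sqrt{184} = 2 \sqrt{46}$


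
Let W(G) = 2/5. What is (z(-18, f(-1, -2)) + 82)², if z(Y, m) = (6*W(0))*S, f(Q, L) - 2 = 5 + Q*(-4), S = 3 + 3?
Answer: 232324/25 ≈ 9293.0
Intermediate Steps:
S = 6
W(G) = ⅖ (W(G) = 2*(⅕) = ⅖)
f(Q, L) = 7 - 4*Q (f(Q, L) = 2 + (5 + Q*(-4)) = 2 + (5 - 4*Q) = 7 - 4*Q)
z(Y, m) = 72/5 (z(Y, m) = (6*(⅖))*6 = (12/5)*6 = 72/5)
(z(-18, f(-1, -2)) + 82)² = (72/5 + 82)² = (482/5)² = 232324/25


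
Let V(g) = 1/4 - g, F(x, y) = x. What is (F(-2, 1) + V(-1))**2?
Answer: 9/16 ≈ 0.56250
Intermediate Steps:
V(g) = 1/4 - g (V(g) = 1*(1/4) - g = 1/4 - g)
(F(-2, 1) + V(-1))**2 = (-2 + (1/4 - 1*(-1)))**2 = (-2 + (1/4 + 1))**2 = (-2 + 5/4)**2 = (-3/4)**2 = 9/16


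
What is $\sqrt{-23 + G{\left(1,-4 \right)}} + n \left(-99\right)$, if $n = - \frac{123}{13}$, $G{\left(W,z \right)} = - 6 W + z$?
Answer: $\frac{12177}{13} + i \sqrt{33} \approx 936.69 + 5.7446 i$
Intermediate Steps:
$G{\left(W,z \right)} = z - 6 W$
$n = - \frac{123}{13}$ ($n = \left(-123\right) \frac{1}{13} = - \frac{123}{13} \approx -9.4615$)
$\sqrt{-23 + G{\left(1,-4 \right)}} + n \left(-99\right) = \sqrt{-23 - 10} - - \frac{12177}{13} = \sqrt{-23 - 10} + \frac{12177}{13} = \sqrt{-33} + \frac{12177}{13} = i \sqrt{33} + \frac{12177}{13} = \frac{12177}{13} + i \sqrt{33}$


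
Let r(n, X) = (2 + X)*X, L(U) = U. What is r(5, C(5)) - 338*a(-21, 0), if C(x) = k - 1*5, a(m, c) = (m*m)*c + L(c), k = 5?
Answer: 0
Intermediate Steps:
a(m, c) = c + c*m**2 (a(m, c) = (m*m)*c + c = m**2*c + c = c*m**2 + c = c + c*m**2)
C(x) = 0 (C(x) = 5 - 1*5 = 5 - 5 = 0)
r(n, X) = X*(2 + X)
r(5, C(5)) - 338*a(-21, 0) = 0*(2 + 0) - 0*(1 + (-21)**2) = 0*2 - 0*(1 + 441) = 0 - 0*442 = 0 - 338*0 = 0 + 0 = 0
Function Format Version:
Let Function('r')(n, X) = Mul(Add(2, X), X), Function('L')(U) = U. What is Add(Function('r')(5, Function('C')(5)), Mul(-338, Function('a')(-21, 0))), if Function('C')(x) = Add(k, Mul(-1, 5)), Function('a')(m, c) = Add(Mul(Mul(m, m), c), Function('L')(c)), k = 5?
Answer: 0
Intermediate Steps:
Function('a')(m, c) = Add(c, Mul(c, Pow(m, 2))) (Function('a')(m, c) = Add(Mul(Mul(m, m), c), c) = Add(Mul(Pow(m, 2), c), c) = Add(Mul(c, Pow(m, 2)), c) = Add(c, Mul(c, Pow(m, 2))))
Function('C')(x) = 0 (Function('C')(x) = Add(5, Mul(-1, 5)) = Add(5, -5) = 0)
Function('r')(n, X) = Mul(X, Add(2, X))
Add(Function('r')(5, Function('C')(5)), Mul(-338, Function('a')(-21, 0))) = Add(Mul(0, Add(2, 0)), Mul(-338, Mul(0, Add(1, Pow(-21, 2))))) = Add(Mul(0, 2), Mul(-338, Mul(0, Add(1, 441)))) = Add(0, Mul(-338, Mul(0, 442))) = Add(0, Mul(-338, 0)) = Add(0, 0) = 0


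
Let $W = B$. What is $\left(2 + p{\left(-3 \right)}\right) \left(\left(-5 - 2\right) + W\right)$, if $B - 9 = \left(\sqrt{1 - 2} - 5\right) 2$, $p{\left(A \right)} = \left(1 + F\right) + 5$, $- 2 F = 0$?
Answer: $-64 + 16 i \approx -64.0 + 16.0 i$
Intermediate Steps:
$F = 0$ ($F = \left(- \frac{1}{2}\right) 0 = 0$)
$p{\left(A \right)} = 6$ ($p{\left(A \right)} = \left(1 + 0\right) + 5 = 1 + 5 = 6$)
$B = -1 + 2 i$ ($B = 9 + \left(\sqrt{1 - 2} - 5\right) 2 = 9 + \left(\sqrt{-1} - 5\right) 2 = 9 + \left(i - 5\right) 2 = 9 + \left(-5 + i\right) 2 = 9 - \left(10 - 2 i\right) = -1 + 2 i \approx -1.0 + 2.0 i$)
$W = -1 + 2 i \approx -1.0 + 2.0 i$
$\left(2 + p{\left(-3 \right)}\right) \left(\left(-5 - 2\right) + W\right) = \left(2 + 6\right) \left(\left(-5 - 2\right) - \left(1 - 2 i\right)\right) = 8 \left(-7 - \left(1 - 2 i\right)\right) = 8 \left(-8 + 2 i\right) = -64 + 16 i$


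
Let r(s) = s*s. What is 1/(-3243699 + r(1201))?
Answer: -1/1801298 ≈ -5.5516e-7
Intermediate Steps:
r(s) = s²
1/(-3243699 + r(1201)) = 1/(-3243699 + 1201²) = 1/(-3243699 + 1442401) = 1/(-1801298) = -1/1801298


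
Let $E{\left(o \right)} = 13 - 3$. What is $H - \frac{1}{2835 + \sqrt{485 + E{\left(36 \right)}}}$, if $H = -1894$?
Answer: $- \frac{338257099}{178594} + \frac{\sqrt{55}}{2678910} \approx -1894.0$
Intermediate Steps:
$E{\left(o \right)} = 10$
$H - \frac{1}{2835 + \sqrt{485 + E{\left(36 \right)}}} = -1894 - \frac{1}{2835 + \sqrt{485 + 10}} = -1894 - \frac{1}{2835 + \sqrt{495}} = -1894 - \frac{1}{2835 + 3 \sqrt{55}}$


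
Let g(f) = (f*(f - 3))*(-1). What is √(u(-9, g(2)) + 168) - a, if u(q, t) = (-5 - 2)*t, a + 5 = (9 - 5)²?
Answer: -11 + √154 ≈ 1.4097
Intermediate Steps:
a = 11 (a = -5 + (9 - 5)² = -5 + 4² = -5 + 16 = 11)
g(f) = -f*(-3 + f) (g(f) = (f*(-3 + f))*(-1) = -f*(-3 + f))
u(q, t) = -7*t
√(u(-9, g(2)) + 168) - a = √(-14*(3 - 1*2) + 168) - 1*11 = √(-14*(3 - 2) + 168) - 11 = √(-14 + 168) - 11 = √154 - 11 = -11 + √154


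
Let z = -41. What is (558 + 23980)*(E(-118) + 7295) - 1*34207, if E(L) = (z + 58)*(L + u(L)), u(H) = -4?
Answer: 128078691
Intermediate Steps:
E(L) = -68 + 17*L (E(L) = (-41 + 58)*(L - 4) = 17*(-4 + L) = -68 + 17*L)
(558 + 23980)*(E(-118) + 7295) - 1*34207 = (558 + 23980)*((-68 + 17*(-118)) + 7295) - 1*34207 = 24538*((-68 - 2006) + 7295) - 34207 = 24538*(-2074 + 7295) - 34207 = 24538*5221 - 34207 = 128112898 - 34207 = 128078691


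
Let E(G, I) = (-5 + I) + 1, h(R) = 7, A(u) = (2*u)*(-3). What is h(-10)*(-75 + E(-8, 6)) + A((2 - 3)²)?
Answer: -517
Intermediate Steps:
A(u) = -6*u
E(G, I) = -4 + I
h(-10)*(-75 + E(-8, 6)) + A((2 - 3)²) = 7*(-75 + (-4 + 6)) - 6*(2 - 3)² = 7*(-75 + 2) - 6*(-1)² = 7*(-73) - 6*1 = -511 - 6 = -517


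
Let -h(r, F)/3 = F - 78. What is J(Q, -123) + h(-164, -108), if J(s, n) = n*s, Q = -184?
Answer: 23190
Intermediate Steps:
h(r, F) = 234 - 3*F (h(r, F) = -3*(F - 78) = -3*(-78 + F) = 234 - 3*F)
J(Q, -123) + h(-164, -108) = -123*(-184) + (234 - 3*(-108)) = 22632 + (234 + 324) = 22632 + 558 = 23190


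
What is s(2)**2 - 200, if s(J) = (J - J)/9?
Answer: -200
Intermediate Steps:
s(J) = 0 (s(J) = 0*(1/9) = 0)
s(2)**2 - 200 = 0**2 - 200 = 0 - 200 = -200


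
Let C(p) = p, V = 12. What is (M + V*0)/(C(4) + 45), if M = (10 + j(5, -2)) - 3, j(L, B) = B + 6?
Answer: 11/49 ≈ 0.22449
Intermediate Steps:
j(L, B) = 6 + B
M = 11 (M = (10 + (6 - 2)) - 3 = (10 + 4) - 3 = 14 - 3 = 11)
(M + V*0)/(C(4) + 45) = (11 + 12*0)/(4 + 45) = (11 + 0)/49 = (1/49)*11 = 11/49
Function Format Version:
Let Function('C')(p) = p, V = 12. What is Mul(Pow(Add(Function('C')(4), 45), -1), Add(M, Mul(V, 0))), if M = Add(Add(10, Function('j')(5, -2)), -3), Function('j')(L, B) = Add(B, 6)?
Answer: Rational(11, 49) ≈ 0.22449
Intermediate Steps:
Function('j')(L, B) = Add(6, B)
M = 11 (M = Add(Add(10, Add(6, -2)), -3) = Add(Add(10, 4), -3) = Add(14, -3) = 11)
Mul(Pow(Add(Function('C')(4), 45), -1), Add(M, Mul(V, 0))) = Mul(Pow(Add(4, 45), -1), Add(11, Mul(12, 0))) = Mul(Pow(49, -1), Add(11, 0)) = Mul(Rational(1, 49), 11) = Rational(11, 49)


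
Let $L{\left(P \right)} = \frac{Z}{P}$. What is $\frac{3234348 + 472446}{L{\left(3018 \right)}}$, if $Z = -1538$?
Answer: $- \frac{5593552146}{769} \approx -7.2738 \cdot 10^{6}$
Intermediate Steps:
$L{\left(P \right)} = - \frac{1538}{P}$
$\frac{3234348 + 472446}{L{\left(3018 \right)}} = \frac{3234348 + 472446}{\left(-1538\right) \frac{1}{3018}} = \frac{3706794}{\left(-1538\right) \frac{1}{3018}} = \frac{3706794}{- \frac{769}{1509}} = 3706794 \left(- \frac{1509}{769}\right) = - \frac{5593552146}{769}$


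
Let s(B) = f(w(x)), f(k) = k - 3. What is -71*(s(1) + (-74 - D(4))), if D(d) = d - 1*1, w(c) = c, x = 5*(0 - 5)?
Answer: 7455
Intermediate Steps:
x = -25 (x = 5*(-5) = -25)
f(k) = -3 + k
s(B) = -28 (s(B) = -3 - 25 = -28)
D(d) = -1 + d (D(d) = d - 1 = -1 + d)
-71*(s(1) + (-74 - D(4))) = -71*(-28 + (-74 - (-1 + 4))) = -71*(-28 + (-74 - 1*3)) = -71*(-28 + (-74 - 3)) = -71*(-28 - 77) = -71*(-105) = 7455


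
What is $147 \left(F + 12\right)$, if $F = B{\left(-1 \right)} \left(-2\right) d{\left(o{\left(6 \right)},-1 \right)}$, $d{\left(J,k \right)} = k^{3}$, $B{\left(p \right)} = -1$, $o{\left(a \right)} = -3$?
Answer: $1470$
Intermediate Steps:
$F = -2$ ($F = \left(-1\right) \left(-2\right) \left(-1\right)^{3} = 2 \left(-1\right) = -2$)
$147 \left(F + 12\right) = 147 \left(-2 + 12\right) = 147 \cdot 10 = 1470$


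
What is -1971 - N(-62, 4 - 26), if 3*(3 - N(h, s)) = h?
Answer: -5984/3 ≈ -1994.7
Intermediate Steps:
N(h, s) = 3 - h/3
-1971 - N(-62, 4 - 26) = -1971 - (3 - ⅓*(-62)) = -1971 - (3 + 62/3) = -1971 - 1*71/3 = -1971 - 71/3 = -5984/3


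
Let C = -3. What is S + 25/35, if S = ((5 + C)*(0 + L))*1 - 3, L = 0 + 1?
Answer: -2/7 ≈ -0.28571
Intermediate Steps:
L = 1
S = -1 (S = ((5 - 3)*(0 + 1))*1 - 3 = (2*1)*1 - 3 = 2*1 - 3 = 2 - 3 = -1)
S + 25/35 = -1 + 25/35 = -1 + 25*(1/35) = -1 + 5/7 = -2/7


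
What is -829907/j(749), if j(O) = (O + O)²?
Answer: -829907/2244004 ≈ -0.36983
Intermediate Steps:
j(O) = 4*O² (j(O) = (2*O)² = 4*O²)
-829907/j(749) = -829907/(4*749²) = -829907/(4*561001) = -829907/2244004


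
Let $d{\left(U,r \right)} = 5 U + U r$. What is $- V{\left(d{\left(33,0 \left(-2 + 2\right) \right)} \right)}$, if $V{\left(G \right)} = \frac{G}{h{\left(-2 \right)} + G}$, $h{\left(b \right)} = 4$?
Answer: $- \frac{165}{169} \approx -0.97633$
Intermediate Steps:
$V{\left(G \right)} = \frac{G}{4 + G}$
$- V{\left(d{\left(33,0 \left(-2 + 2\right) \right)} \right)} = - \frac{33 \left(5 + 0 \left(-2 + 2\right)\right)}{4 + 33 \left(5 + 0 \left(-2 + 2\right)\right)} = - \frac{33 \left(5 + 0 \cdot 0\right)}{4 + 33 \left(5 + 0 \cdot 0\right)} = - \frac{33 \left(5 + 0\right)}{4 + 33 \left(5 + 0\right)} = - \frac{33 \cdot 5}{4 + 33 \cdot 5} = - \frac{165}{4 + 165} = - \frac{165}{169}$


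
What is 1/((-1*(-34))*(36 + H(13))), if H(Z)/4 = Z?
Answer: 1/2992 ≈ 0.00033422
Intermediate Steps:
H(Z) = 4*Z
1/((-1*(-34))*(36 + H(13))) = 1/((-1*(-34))*(36 + 4*13)) = 1/(34*(36 + 52)) = 1/(34*88) = 1/2992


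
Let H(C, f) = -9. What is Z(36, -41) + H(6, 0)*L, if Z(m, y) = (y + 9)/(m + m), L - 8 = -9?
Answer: 77/9 ≈ 8.5556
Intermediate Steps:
L = -1 (L = 8 - 9 = -1)
Z(m, y) = (9 + y)/(2*m) (Z(m, y) = (9 + y)/((2*m)) = (9 + y)*(1/(2*m)) = (9 + y)/(2*m))
Z(36, -41) + H(6, 0)*L = (½)*(9 - 41)/36 - 9*(-1) = (½)*(1/36)*(-32) + 9 = -4/9 + 9 = 77/9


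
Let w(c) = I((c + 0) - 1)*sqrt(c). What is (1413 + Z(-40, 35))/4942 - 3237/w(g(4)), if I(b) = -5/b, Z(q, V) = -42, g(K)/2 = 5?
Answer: 1371/4942 + 29133*sqrt(10)/50 ≈ 1842.8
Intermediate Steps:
g(K) = 10 (g(K) = 2*5 = 10)
w(c) = -5*sqrt(c)/(-1 + c) (w(c) = (-5/((c + 0) - 1))*sqrt(c) = (-5/(c - 1))*sqrt(c) = (-5/(-1 + c))*sqrt(c) = -5*sqrt(c)/(-1 + c))
(1413 + Z(-40, 35))/4942 - 3237/w(g(4)) = (1413 - 42)/4942 - 3237*(-sqrt(10)*(-1 + 10)/50) = 1371*(1/4942) - 3237*(-9*sqrt(10)/50) = 1371/4942 - 3237*(-9*sqrt(10)/50) = 1371/4942 - (-29133)*sqrt(10)/50 = 1371/4942 + 29133*sqrt(10)/50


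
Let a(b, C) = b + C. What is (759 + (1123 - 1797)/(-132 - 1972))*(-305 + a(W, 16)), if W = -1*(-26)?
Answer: -798805/4 ≈ -1.9970e+5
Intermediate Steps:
W = 26
a(b, C) = C + b
(759 + (1123 - 1797)/(-132 - 1972))*(-305 + a(W, 16)) = (759 + (1123 - 1797)/(-132 - 1972))*(-305 + (16 + 26)) = (759 - 674/(-2104))*(-305 + 42) = (759 - 674*(-1/2104))*(-263) = (759 + 337/1052)*(-263) = (798805/1052)*(-263) = -798805/4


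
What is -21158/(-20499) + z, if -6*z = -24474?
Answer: 83636579/20499 ≈ 4080.0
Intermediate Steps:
z = 4079 (z = -⅙*(-24474) = 4079)
-21158/(-20499) + z = -21158/(-20499) + 4079 = -21158*(-1/20499) + 4079 = 21158/20499 + 4079 = 83636579/20499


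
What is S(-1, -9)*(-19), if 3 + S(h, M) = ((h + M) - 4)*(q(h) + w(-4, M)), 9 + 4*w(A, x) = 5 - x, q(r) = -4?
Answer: -1349/2 ≈ -674.50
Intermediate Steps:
w(A, x) = -1 - x/4 (w(A, x) = -9/4 + (5 - x)/4 = -9/4 + (5/4 - x/4) = -1 - x/4)
S(h, M) = -3 + (-5 - M/4)*(-4 + M + h) (S(h, M) = -3 + ((h + M) - 4)*(-4 + (-1 - M/4)) = -3 + ((M + h) - 4)*(-5 - M/4) = -3 + (-4 + M + h)*(-5 - M/4) = -3 + (-5 - M/4)*(-4 + M + h))
S(-1, -9)*(-19) = (17 - 5*(-1) - 4*(-9) - 1/4*(-9)**2 - 1/4*(-9)*(-1))*(-19) = (17 + 5 + 36 - 1/4*81 - 9/4)*(-19) = (17 + 5 + 36 - 81/4 - 9/4)*(-19) = (71/2)*(-19) = -1349/2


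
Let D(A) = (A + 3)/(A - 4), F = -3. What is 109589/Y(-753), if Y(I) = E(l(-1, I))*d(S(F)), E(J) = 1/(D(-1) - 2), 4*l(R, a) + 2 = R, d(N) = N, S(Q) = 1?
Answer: -1315068/5 ≈ -2.6301e+5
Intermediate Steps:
D(A) = (3 + A)/(-4 + A)
l(R, a) = -1/2 + R/4
E(J) = -5/12 (E(J) = 1/((3 - 1)/(-4 - 1) - 2) = 1/(2/(-5) - 2) = 1/(-1/5*2 - 2) = 1/(-2/5 - 2) = 1/(-12/5) = -5/12)
Y(I) = -5/12 (Y(I) = -5/12*1 = -5/12)
109589/Y(-753) = 109589/(-5/12) = 109589*(-12/5) = -1315068/5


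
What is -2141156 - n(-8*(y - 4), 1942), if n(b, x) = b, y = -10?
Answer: -2141268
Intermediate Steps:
-2141156 - n(-8*(y - 4), 1942) = -2141156 - (-8)*(-10 - 4) = -2141156 - (-8)*(-14) = -2141156 - 1*112 = -2141156 - 112 = -2141268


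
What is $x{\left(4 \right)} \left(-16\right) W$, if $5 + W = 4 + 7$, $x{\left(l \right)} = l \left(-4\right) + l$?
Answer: $1152$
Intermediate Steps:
$x{\left(l \right)} = - 3 l$ ($x{\left(l \right)} = - 4 l + l = - 3 l$)
$W = 6$ ($W = -5 + \left(4 + 7\right) = -5 + 11 = 6$)
$x{\left(4 \right)} \left(-16\right) W = \left(-3\right) 4 \left(-16\right) 6 = \left(-12\right) \left(-16\right) 6 = 192 \cdot 6 = 1152$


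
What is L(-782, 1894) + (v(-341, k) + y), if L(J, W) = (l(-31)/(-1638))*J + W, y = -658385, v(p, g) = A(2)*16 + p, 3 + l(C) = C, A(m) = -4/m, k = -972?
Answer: -537984910/819 ≈ -6.5688e+5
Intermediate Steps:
l(C) = -3 + C
v(p, g) = -32 + p (v(p, g) = -4/2*16 + p = -4*1/2*16 + p = -2*16 + p = -32 + p)
L(J, W) = W + 17*J/819 (L(J, W) = ((-3 - 31)/(-1638))*J + W = (-34*(-1/1638))*J + W = 17*J/819 + W = W + 17*J/819)
L(-782, 1894) + (v(-341, k) + y) = (1894 + (17/819)*(-782)) + ((-32 - 341) - 658385) = (1894 - 13294/819) + (-373 - 658385) = 1537892/819 - 658758 = -537984910/819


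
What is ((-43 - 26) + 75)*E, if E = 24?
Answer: 144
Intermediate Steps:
((-43 - 26) + 75)*E = ((-43 - 26) + 75)*24 = (-69 + 75)*24 = 6*24 = 144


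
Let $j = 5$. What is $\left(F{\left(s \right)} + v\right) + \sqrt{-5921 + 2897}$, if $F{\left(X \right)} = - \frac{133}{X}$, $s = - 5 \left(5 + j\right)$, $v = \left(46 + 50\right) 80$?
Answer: $\frac{384133}{50} + 12 i \sqrt{21} \approx 7682.7 + 54.991 i$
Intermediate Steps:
$v = 7680$ ($v = 96 \cdot 80 = 7680$)
$s = -50$ ($s = - 5 \left(5 + 5\right) = \left(-5\right) 10 = -50$)
$\left(F{\left(s \right)} + v\right) + \sqrt{-5921 + 2897} = \left(- \frac{133}{-50} + 7680\right) + \sqrt{-5921 + 2897} = \left(\left(-133\right) \left(- \frac{1}{50}\right) + 7680\right) + \sqrt{-3024} = \left(\frac{133}{50} + 7680\right) + 12 i \sqrt{21} = \frac{384133}{50} + 12 i \sqrt{21}$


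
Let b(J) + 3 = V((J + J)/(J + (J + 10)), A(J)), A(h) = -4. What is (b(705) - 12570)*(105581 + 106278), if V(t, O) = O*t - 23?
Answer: -189528637682/71 ≈ -2.6694e+9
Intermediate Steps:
V(t, O) = -23 + O*t
b(J) = -26 - 8*J/(10 + 2*J) (b(J) = -3 + (-23 - 4*(J + J)/(J + (J + 10))) = -3 + (-23 - 4*2*J/(J + (10 + J))) = -3 + (-23 - 4*2*J/(10 + 2*J)) = -3 + (-23 - 8*J/(10 + 2*J)) = -26 - 8*J/(10 + 2*J))
(b(705) - 12570)*(105581 + 106278) = (10*(-13 - 3*705)/(5 + 705) - 12570)*(105581 + 106278) = (10*(-13 - 2115)/710 - 12570)*211859 = (10*(1/710)*(-2128) - 12570)*211859 = (-2128/71 - 12570)*211859 = -894598/71*211859 = -189528637682/71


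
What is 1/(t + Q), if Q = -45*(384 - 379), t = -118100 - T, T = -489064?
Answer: 1/370739 ≈ 2.6973e-6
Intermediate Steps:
t = 370964 (t = -118100 - 1*(-489064) = -118100 + 489064 = 370964)
Q = -225 (Q = -45*5 = -225)
1/(t + Q) = 1/(370964 - 225) = 1/370739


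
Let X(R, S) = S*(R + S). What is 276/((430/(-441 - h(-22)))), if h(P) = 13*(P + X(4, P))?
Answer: -731814/215 ≈ -3403.8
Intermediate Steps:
h(P) = 13*P + 13*P*(4 + P) (h(P) = 13*(P + P*(4 + P)) = 13*P + 13*P*(4 + P))
276/((430/(-441 - h(-22)))) = 276/((430/(-441 - 13*(-22)*(5 - 22)))) = 276/((430/(-441 - 13*(-22)*(-17)))) = 276/((430/(-441 - 1*4862))) = 276/((430/(-441 - 4862))) = 276/((430/(-5303))) = 276/((430*(-1/5303))) = 276/(-430/5303) = 276*(-5303/430) = -731814/215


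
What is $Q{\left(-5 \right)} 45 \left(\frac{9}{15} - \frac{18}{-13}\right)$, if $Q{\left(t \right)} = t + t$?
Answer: $- \frac{11610}{13} \approx -893.08$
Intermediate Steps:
$Q{\left(t \right)} = 2 t$
$Q{\left(-5 \right)} 45 \left(\frac{9}{15} - \frac{18}{-13}\right) = 2 \left(-5\right) 45 \left(\frac{9}{15} - \frac{18}{-13}\right) = \left(-10\right) 45 \left(9 \cdot \frac{1}{15} - - \frac{18}{13}\right) = - 450 \left(\frac{3}{5} + \frac{18}{13}\right) = \left(-450\right) \frac{129}{65} = - \frac{11610}{13}$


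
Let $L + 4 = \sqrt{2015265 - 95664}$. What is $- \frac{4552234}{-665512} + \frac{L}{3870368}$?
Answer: $\frac{550588066877}{80493010888} + \frac{3 \sqrt{213289}}{3870368} \approx 6.8406$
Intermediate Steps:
$L = -4 + 3 \sqrt{213289}$ ($L = -4 + \sqrt{2015265 - 95664} = -4 + \sqrt{1919601} = -4 + 3 \sqrt{213289} \approx 1381.5$)
$- \frac{4552234}{-665512} + \frac{L}{3870368} = - \frac{4552234}{-665512} + \frac{-4 + 3 \sqrt{213289}}{3870368} = \left(-4552234\right) \left(- \frac{1}{665512}\right) + \left(-4 + 3 \sqrt{213289}\right) \frac{1}{3870368} = \frac{2276117}{332756} - \left(\frac{1}{967592} - \frac{3 \sqrt{213289}}{3870368}\right) = \frac{550588066877}{80493010888} + \frac{3 \sqrt{213289}}{3870368}$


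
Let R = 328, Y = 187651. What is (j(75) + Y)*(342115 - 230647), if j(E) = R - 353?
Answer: 20914294968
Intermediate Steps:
j(E) = -25 (j(E) = 328 - 353 = -25)
(j(75) + Y)*(342115 - 230647) = (-25 + 187651)*(342115 - 230647) = 187626*111468 = 20914294968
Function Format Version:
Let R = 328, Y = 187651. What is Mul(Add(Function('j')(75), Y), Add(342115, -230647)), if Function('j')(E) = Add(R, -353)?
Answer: 20914294968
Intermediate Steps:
Function('j')(E) = -25 (Function('j')(E) = Add(328, -353) = -25)
Mul(Add(Function('j')(75), Y), Add(342115, -230647)) = Mul(Add(-25, 187651), Add(342115, -230647)) = Mul(187626, 111468) = 20914294968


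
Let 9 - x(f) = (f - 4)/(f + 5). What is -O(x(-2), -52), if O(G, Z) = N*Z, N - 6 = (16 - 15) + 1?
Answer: 416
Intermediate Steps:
N = 8 (N = 6 + ((16 - 15) + 1) = 6 + (1 + 1) = 6 + 2 = 8)
x(f) = 9 - (-4 + f)/(5 + f) (x(f) = 9 - (f - 4)/(f + 5) = 9 - (-4 + f)/(5 + f))
O(G, Z) = 8*Z
-O(x(-2), -52) = -8*(-52) = -1*(-416) = 416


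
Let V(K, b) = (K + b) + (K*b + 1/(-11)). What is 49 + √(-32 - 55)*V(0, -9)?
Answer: 49 - 100*I*√87/11 ≈ 49.0 - 84.794*I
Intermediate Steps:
V(K, b) = -1/11 + K + b + K*b (V(K, b) = (K + b) + (K*b - 1/11) = (K + b) + (-1/11 + K*b) = -1/11 + K + b + K*b)
49 + √(-32 - 55)*V(0, -9) = 49 + √(-32 - 55)*(-1/11 + 0 - 9 + 0*(-9)) = 49 + √(-87)*(-1/11 + 0 - 9 + 0) = 49 + (I*√87)*(-100/11) = 49 - 100*I*√87/11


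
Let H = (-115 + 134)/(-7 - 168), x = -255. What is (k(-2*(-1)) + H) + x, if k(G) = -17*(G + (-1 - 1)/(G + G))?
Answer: -98213/350 ≈ -280.61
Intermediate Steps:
H = -19/175 (H = 19/(-175) = 19*(-1/175) = -19/175 ≈ -0.10857)
k(G) = -17*G + 17/G (k(G) = -17*(G - 2*1/(2*G)) = -17*(G - 1/G) = -17*G + 17/G)
(k(-2*(-1)) + H) + x = ((-(-34)*(-1) + 17/((-2*(-1)))) - 19/175) - 255 = ((-17*2 + 17/2) - 19/175) - 255 = ((-34 + 17*(1/2)) - 19/175) - 255 = ((-34 + 17/2) - 19/175) - 255 = (-51/2 - 19/175) - 255 = -8963/350 - 255 = -98213/350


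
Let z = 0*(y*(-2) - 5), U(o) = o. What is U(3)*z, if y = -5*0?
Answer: 0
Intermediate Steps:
y = 0
z = 0 (z = 0*(0*(-2) - 5) = 0*(0 - 5) = 0*(-5) = 0)
U(3)*z = 3*0 = 0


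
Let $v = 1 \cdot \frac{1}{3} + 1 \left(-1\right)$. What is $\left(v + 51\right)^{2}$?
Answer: $\frac{22801}{9} \approx 2533.4$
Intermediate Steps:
$v = - \frac{2}{3}$ ($v = 1 \cdot \frac{1}{3} - 1 = \frac{1}{3} - 1 = - \frac{2}{3} \approx -0.66667$)
$\left(v + 51\right)^{2} = \left(- \frac{2}{3} + 51\right)^{2} = \left(\frac{151}{3}\right)^{2} = \frac{22801}{9}$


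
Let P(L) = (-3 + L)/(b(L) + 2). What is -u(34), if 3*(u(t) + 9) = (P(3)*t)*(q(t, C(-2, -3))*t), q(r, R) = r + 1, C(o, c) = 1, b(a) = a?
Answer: 9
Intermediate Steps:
P(L) = (-3 + L)/(2 + L) (P(L) = (-3 + L)/(L + 2) = (-3 + L)/(2 + L))
q(r, R) = 1 + r
u(t) = -9 (u(t) = -9 + ((((-3 + 3)/(2 + 3))*t)*((1 + t)*t))/3 = -9 + (((0/5)*t)*(t*(1 + t)))/3 = -9 + ((((1/5)*0)*t)*(t*(1 + t)))/3 = -9 + ((0*t)*(t*(1 + t)))/3 = -9 + (0*(t*(1 + t)))/3 = -9 + (1/3)*0 = -9 + 0 = -9)
-u(34) = -1*(-9) = 9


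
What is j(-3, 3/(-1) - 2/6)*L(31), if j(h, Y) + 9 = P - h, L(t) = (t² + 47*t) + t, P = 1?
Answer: -12245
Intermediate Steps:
L(t) = t² + 48*t
j(h, Y) = -8 - h (j(h, Y) = -9 + (1 - h) = -8 - h)
j(-3, 3/(-1) - 2/6)*L(31) = (-8 - 1*(-3))*(31*(48 + 31)) = (-8 + 3)*(31*79) = -5*2449 = -12245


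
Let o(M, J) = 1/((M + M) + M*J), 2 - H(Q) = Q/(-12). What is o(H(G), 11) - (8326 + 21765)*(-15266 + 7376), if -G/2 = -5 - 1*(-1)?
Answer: 24691470963/104 ≈ 2.3742e+8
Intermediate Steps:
G = 8 (G = -2*(-5 - 1*(-1)) = -2*(-5 + 1) = -2*(-4) = 8)
H(Q) = 2 + Q/12 (H(Q) = 2 - Q/(-12) = 2 - Q*(-1)/12 = 2 - (-1)*Q/12 = 2 + Q/12)
o(M, J) = 1/(2*M + J*M)
o(H(G), 11) - (8326 + 21765)*(-15266 + 7376) = 1/((2 + (1/12)*8)*(2 + 11)) - (8326 + 21765)*(-15266 + 7376) = 1/((2 + 2/3)*13) - 30091*(-7890) = (1/13)/(8/3) - 1*(-237417990) = (3/8)*(1/13) + 237417990 = 3/104 + 237417990 = 24691470963/104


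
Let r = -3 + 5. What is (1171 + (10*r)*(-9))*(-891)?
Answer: -882981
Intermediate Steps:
r = 2
(1171 + (10*r)*(-9))*(-891) = (1171 + (10*2)*(-9))*(-891) = (1171 + 20*(-9))*(-891) = (1171 - 180)*(-891) = 991*(-891) = -882981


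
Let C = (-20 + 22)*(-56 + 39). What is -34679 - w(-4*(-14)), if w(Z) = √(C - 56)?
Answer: -34679 - 3*I*√10 ≈ -34679.0 - 9.4868*I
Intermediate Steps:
C = -34 (C = 2*(-17) = -34)
w(Z) = 3*I*√10 (w(Z) = √(-34 - 56) = √(-90) = 3*I*√10)
-34679 - w(-4*(-14)) = -34679 - 3*I*√10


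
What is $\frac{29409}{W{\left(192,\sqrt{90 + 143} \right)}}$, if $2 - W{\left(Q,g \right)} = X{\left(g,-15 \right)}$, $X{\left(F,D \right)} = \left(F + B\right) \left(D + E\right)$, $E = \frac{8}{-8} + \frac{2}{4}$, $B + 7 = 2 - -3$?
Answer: $\frac{3411444}{220549} + \frac{1823358 \sqrt{233}}{220549} \approx 141.66$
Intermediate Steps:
$B = -2$ ($B = -7 + \left(2 - -3\right) = -7 + \left(2 + 3\right) = -7 + 5 = -2$)
$E = - \frac{1}{2}$ ($E = 8 \left(- \frac{1}{8}\right) + 2 \cdot \frac{1}{4} = -1 + \frac{1}{2} = - \frac{1}{2} \approx -0.5$)
$X{\left(F,D \right)} = \left(-2 + F\right) \left(- \frac{1}{2} + D\right)$ ($X{\left(F,D \right)} = \left(F - 2\right) \left(D - \frac{1}{2}\right) = \left(-2 + F\right) \left(- \frac{1}{2} + D\right)$)
$W{\left(Q,g \right)} = -29 + \frac{31 g}{2}$ ($W{\left(Q,g \right)} = 2 - \left(1 - -30 - \frac{g}{2} - 15 g\right) = 2 - \left(1 + 30 - \frac{g}{2} - 15 g\right) = 2 - \left(31 - \frac{31 g}{2}\right) = 2 + \left(-31 + \frac{31 g}{2}\right) = -29 + \frac{31 g}{2}$)
$\frac{29409}{W{\left(192,\sqrt{90 + 143} \right)}} = \frac{29409}{-29 + \frac{31 \sqrt{90 + 143}}{2}} = \frac{29409}{-29 + \frac{31 \sqrt{233}}{2}}$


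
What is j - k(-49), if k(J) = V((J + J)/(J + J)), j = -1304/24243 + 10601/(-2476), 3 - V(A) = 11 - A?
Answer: 159950929/60025668 ≈ 2.6647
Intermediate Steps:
V(A) = -8 + A (V(A) = 3 - (11 - A) = 3 + (-11 + A) = -8 + A)
j = -260228747/60025668 (j = -1304*1/24243 + 10601*(-1/2476) = -1304/24243 - 10601/2476 = -260228747/60025668 ≈ -4.3353)
k(J) = -7 (k(J) = -8 + (J + J)/(J + J) = -8 + (2*J)/((2*J)) = -8 + (2*J)*(1/(2*J)) = -8 + 1 = -7)
j - k(-49) = -260228747/60025668 - 1*(-7) = -260228747/60025668 + 7 = 159950929/60025668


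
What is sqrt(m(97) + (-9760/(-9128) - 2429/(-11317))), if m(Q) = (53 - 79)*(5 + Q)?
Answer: I*sqrt(441974426946347855)/12912697 ≈ 51.485*I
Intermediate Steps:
m(Q) = -130 - 26*Q (m(Q) = -26*(5 + Q) = -130 - 26*Q)
sqrt(m(97) + (-9760/(-9128) - 2429/(-11317))) = sqrt((-130 - 26*97) + (-9760/(-9128) - 2429/(-11317))) = sqrt((-130 - 2522) + (-9760*(-1/9128) - 2429*(-1/11317))) = sqrt(-2652 + (1220/1141 + 2429/11317)) = sqrt(-2652 + 16578229/12912697) = sqrt(-34227894215/12912697) = I*sqrt(441974426946347855)/12912697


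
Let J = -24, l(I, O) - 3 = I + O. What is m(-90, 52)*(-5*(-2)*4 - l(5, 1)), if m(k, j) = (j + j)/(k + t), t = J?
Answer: -1612/57 ≈ -28.281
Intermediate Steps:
l(I, O) = 3 + I + O (l(I, O) = 3 + (I + O) = 3 + I + O)
t = -24
m(k, j) = 2*j/(-24 + k) (m(k, j) = (j + j)/(k - 24) = (2*j)/(-24 + k) = 2*j/(-24 + k))
m(-90, 52)*(-5*(-2)*4 - l(5, 1)) = (2*52/(-24 - 90))*(-5*(-2)*4 - (3 + 5 + 1)) = (2*52/(-114))*(10*4 - 1*9) = (2*52*(-1/114))*(40 - 9) = -52/57*31 = -1612/57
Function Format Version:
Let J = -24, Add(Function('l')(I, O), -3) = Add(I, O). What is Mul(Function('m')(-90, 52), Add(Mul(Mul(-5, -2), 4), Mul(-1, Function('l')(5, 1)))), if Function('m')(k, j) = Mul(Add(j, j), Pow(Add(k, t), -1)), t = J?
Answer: Rational(-1612, 57) ≈ -28.281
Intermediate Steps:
Function('l')(I, O) = Add(3, I, O) (Function('l')(I, O) = Add(3, Add(I, O)) = Add(3, I, O))
t = -24
Function('m')(k, j) = Mul(2, j, Pow(Add(-24, k), -1)) (Function('m')(k, j) = Mul(Add(j, j), Pow(Add(k, -24), -1)) = Mul(Mul(2, j), Pow(Add(-24, k), -1)) = Mul(2, j, Pow(Add(-24, k), -1)))
Mul(Function('m')(-90, 52), Add(Mul(Mul(-5, -2), 4), Mul(-1, Function('l')(5, 1)))) = Mul(Mul(2, 52, Pow(Add(-24, -90), -1)), Add(Mul(Mul(-5, -2), 4), Mul(-1, Add(3, 5, 1)))) = Mul(Mul(2, 52, Pow(-114, -1)), Add(Mul(10, 4), Mul(-1, 9))) = Mul(Mul(2, 52, Rational(-1, 114)), Add(40, -9)) = Mul(Rational(-52, 57), 31) = Rational(-1612, 57)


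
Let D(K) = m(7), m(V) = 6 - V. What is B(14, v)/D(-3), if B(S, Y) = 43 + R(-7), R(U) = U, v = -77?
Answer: -36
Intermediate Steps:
B(S, Y) = 36 (B(S, Y) = 43 - 7 = 36)
D(K) = -1 (D(K) = 6 - 1*7 = 6 - 7 = -1)
B(14, v)/D(-3) = 36/(-1) = 36*(-1) = -36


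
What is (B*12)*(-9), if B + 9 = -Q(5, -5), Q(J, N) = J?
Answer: 1512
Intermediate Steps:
B = -14 (B = -9 - 1*5 = -9 - 5 = -14)
(B*12)*(-9) = -14*12*(-9) = -168*(-9) = 1512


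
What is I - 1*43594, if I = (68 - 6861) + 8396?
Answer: -41991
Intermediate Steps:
I = 1603 (I = -6793 + 8396 = 1603)
I - 1*43594 = 1603 - 1*43594 = 1603 - 43594 = -41991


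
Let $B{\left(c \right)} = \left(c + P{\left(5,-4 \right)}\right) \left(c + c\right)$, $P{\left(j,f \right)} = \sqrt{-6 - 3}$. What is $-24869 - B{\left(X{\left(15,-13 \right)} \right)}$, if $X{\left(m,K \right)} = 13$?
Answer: $-25207 - 78 i \approx -25207.0 - 78.0 i$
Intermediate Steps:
$P{\left(j,f \right)} = 3 i$ ($P{\left(j,f \right)} = \sqrt{-9} = 3 i$)
$B{\left(c \right)} = 2 c \left(c + 3 i\right)$ ($B{\left(c \right)} = \left(c + 3 i\right) \left(c + c\right) = \left(c + 3 i\right) 2 c = 2 c \left(c + 3 i\right)$)
$-24869 - B{\left(X{\left(15,-13 \right)} \right)} = -24869 - 2 \cdot 13 \left(13 + 3 i\right) = -24869 - \left(338 + 78 i\right) = -25207 - 78 i$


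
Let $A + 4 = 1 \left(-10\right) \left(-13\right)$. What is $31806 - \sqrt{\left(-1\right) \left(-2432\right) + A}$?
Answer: $31806 - \sqrt{2558} \approx 31755.0$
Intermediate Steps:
$A = 126$ ($A = -4 + 1 \left(-10\right) \left(-13\right) = -4 - -130 = -4 + 130 = 126$)
$31806 - \sqrt{\left(-1\right) \left(-2432\right) + A} = 31806 - \sqrt{\left(-1\right) \left(-2432\right) + 126} = 31806 - \sqrt{2432 + 126} = 31806 - \sqrt{2558}$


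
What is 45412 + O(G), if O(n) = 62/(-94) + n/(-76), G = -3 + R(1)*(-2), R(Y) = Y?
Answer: 162209543/3572 ≈ 45411.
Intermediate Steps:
G = -5 (G = -3 + 1*(-2) = -3 - 2 = -5)
O(n) = -31/47 - n/76 (O(n) = 62*(-1/94) + n*(-1/76) = -31/47 - n/76)
45412 + O(G) = 45412 + (-31/47 - 1/76*(-5)) = 45412 + (-31/47 + 5/76) = 45412 - 2121/3572 = 162209543/3572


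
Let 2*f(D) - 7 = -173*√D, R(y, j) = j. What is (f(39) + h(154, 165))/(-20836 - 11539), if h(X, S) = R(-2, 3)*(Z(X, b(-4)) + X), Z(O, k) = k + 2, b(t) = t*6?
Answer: -799/64750 + 173*√39/64750 ≈ 0.0043457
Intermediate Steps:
f(D) = 7/2 - 173*√D/2 (f(D) = 7/2 + (-173*√D)/2 = 7/2 - 173*√D/2)
b(t) = 6*t
Z(O, k) = 2 + k
h(X, S) = -66 + 3*X (h(X, S) = 3*((2 + 6*(-4)) + X) = 3*((2 - 24) + X) = 3*(-22 + X) = -66 + 3*X)
(f(39) + h(154, 165))/(-20836 - 11539) = ((7/2 - 173*√39/2) + (-66 + 3*154))/(-20836 - 11539) = ((7/2 - 173*√39/2) + (-66 + 462))/(-32375) = ((7/2 - 173*√39/2) + 396)*(-1/32375) = (799/2 - 173*√39/2)*(-1/32375) = -799/64750 + 173*√39/64750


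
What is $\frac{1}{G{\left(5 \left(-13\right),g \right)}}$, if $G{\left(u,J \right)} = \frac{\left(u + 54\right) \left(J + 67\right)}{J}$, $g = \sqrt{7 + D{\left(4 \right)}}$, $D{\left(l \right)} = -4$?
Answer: $\frac{3}{49346} - \frac{67 \sqrt{3}}{49346} \approx -0.0022909$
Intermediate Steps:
$g = \sqrt{3}$ ($g = \sqrt{7 - 4} = \sqrt{3} \approx 1.732$)
$G{\left(u,J \right)} = \frac{\left(54 + u\right) \left(67 + J\right)}{J}$
$\frac{1}{G{\left(5 \left(-13\right),g \right)}} = \frac{1}{\frac{1}{\sqrt{3}} \left(3618 + 67 \cdot 5 \left(-13\right) + \sqrt{3} \left(54 + 5 \left(-13\right)\right)\right)} = \frac{1}{\frac{\sqrt{3}}{3} \left(3618 + 67 \left(-65\right) + \sqrt{3} \left(54 - 65\right)\right)} = \frac{1}{\frac{\sqrt{3}}{3} \left(3618 - 4355 + \sqrt{3} \left(-11\right)\right)} = \frac{1}{\frac{\sqrt{3}}{3} \left(3618 - 4355 - 11 \sqrt{3}\right)} = \frac{1}{\frac{\sqrt{3}}{3} \left(-737 - 11 \sqrt{3}\right)} = \frac{1}{\frac{1}{3} \sqrt{3} \left(-737 - 11 \sqrt{3}\right)} = \frac{\sqrt{3}}{-737 - 11 \sqrt{3}}$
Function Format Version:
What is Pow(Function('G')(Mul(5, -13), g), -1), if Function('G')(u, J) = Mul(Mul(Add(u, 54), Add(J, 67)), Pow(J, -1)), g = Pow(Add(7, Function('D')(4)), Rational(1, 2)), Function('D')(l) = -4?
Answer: Add(Rational(3, 49346), Mul(Rational(-67, 49346), Pow(3, Rational(1, 2)))) ≈ -0.0022909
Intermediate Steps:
g = Pow(3, Rational(1, 2)) (g = Pow(Add(7, -4), Rational(1, 2)) = Pow(3, Rational(1, 2)) ≈ 1.7320)
Function('G')(u, J) = Mul(Pow(J, -1), Add(54, u), Add(67, J)) (Function('G')(u, J) = Mul(Mul(Add(54, u), Add(67, J)), Pow(J, -1)) = Mul(Pow(J, -1), Add(54, u), Add(67, J)))
Pow(Function('G')(Mul(5, -13), g), -1) = Pow(Mul(Pow(Pow(3, Rational(1, 2)), -1), Add(3618, Mul(67, Mul(5, -13)), Mul(Pow(3, Rational(1, 2)), Add(54, Mul(5, -13))))), -1) = Pow(Mul(Mul(Rational(1, 3), Pow(3, Rational(1, 2))), Add(3618, Mul(67, -65), Mul(Pow(3, Rational(1, 2)), Add(54, -65)))), -1) = Pow(Mul(Mul(Rational(1, 3), Pow(3, Rational(1, 2))), Add(3618, -4355, Mul(Pow(3, Rational(1, 2)), -11))), -1) = Pow(Mul(Mul(Rational(1, 3), Pow(3, Rational(1, 2))), Add(3618, -4355, Mul(-11, Pow(3, Rational(1, 2))))), -1) = Pow(Mul(Mul(Rational(1, 3), Pow(3, Rational(1, 2))), Add(-737, Mul(-11, Pow(3, Rational(1, 2))))), -1) = Pow(Mul(Rational(1, 3), Pow(3, Rational(1, 2)), Add(-737, Mul(-11, Pow(3, Rational(1, 2))))), -1) = Mul(Pow(3, Rational(1, 2)), Pow(Add(-737, Mul(-11, Pow(3, Rational(1, 2)))), -1))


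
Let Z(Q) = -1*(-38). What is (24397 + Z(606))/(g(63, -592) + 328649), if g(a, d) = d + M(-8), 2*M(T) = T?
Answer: 8145/109351 ≈ 0.074485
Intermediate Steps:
Z(Q) = 38
M(T) = T/2
g(a, d) = -4 + d (g(a, d) = d + (1/2)*(-8) = d - 4 = -4 + d)
(24397 + Z(606))/(g(63, -592) + 328649) = (24397 + 38)/((-4 - 592) + 328649) = 24435/(-596 + 328649) = 24435/328053 = 24435*(1/328053) = 8145/109351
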